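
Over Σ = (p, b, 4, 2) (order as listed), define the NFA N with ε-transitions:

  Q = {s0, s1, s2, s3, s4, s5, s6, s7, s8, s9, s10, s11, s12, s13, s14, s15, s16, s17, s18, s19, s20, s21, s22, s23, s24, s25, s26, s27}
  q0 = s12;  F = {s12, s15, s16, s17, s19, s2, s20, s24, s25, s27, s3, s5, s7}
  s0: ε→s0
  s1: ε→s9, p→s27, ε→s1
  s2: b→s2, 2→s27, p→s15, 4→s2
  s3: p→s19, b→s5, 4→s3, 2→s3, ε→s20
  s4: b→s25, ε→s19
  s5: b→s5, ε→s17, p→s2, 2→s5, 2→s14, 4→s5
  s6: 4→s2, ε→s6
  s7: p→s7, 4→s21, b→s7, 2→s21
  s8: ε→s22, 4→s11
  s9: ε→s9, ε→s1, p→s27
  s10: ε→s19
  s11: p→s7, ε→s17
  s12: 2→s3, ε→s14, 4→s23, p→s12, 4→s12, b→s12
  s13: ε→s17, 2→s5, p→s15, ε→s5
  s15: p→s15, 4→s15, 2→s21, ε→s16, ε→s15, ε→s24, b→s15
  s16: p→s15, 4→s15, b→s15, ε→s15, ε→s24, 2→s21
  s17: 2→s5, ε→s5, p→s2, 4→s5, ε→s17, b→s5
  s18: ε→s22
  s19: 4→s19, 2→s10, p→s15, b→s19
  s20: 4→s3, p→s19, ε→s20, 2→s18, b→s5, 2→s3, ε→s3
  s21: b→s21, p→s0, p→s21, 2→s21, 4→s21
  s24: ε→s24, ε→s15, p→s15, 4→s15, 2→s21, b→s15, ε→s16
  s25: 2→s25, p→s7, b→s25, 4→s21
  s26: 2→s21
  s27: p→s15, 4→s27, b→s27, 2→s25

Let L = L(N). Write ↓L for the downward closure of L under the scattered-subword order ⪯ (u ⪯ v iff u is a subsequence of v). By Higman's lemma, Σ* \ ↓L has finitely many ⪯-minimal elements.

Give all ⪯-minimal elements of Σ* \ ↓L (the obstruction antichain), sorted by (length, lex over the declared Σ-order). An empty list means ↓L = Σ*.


A = [2pp2, 2bp224].

|Q|=28, |F|=13, |δ|=97 (28 ε).
min D↑ (10 st, q0=0, F={6}): 0:p→0,b→0,4→0,2→1 1:p→2,b→3,4→1,2→1 2:p→4,b→2,4→2,2→2 3:p→5,b→3,4→3,2→3 4:p→4,b→4,4→4,2→6 5:p→4,b→5,4→5,2→7 6:p→6,b→6,4→6,2→6 7:p→4,b→7,4→7,2→8 8:p→9,b→8,4→6,2→8 9:p→9,b→9,4→6,2→6 [Hopcroft].
'2pp2': |S_i|=[20, 18, 11, 6, 2] end={s0,s21} — reject; 4/4 deletions ∈↓L.
'2bp224': run [20, 18, 14, 9, 8, 4, 2] end={s0,s21} — reject; 6/6 del acc.
2 obstructions.


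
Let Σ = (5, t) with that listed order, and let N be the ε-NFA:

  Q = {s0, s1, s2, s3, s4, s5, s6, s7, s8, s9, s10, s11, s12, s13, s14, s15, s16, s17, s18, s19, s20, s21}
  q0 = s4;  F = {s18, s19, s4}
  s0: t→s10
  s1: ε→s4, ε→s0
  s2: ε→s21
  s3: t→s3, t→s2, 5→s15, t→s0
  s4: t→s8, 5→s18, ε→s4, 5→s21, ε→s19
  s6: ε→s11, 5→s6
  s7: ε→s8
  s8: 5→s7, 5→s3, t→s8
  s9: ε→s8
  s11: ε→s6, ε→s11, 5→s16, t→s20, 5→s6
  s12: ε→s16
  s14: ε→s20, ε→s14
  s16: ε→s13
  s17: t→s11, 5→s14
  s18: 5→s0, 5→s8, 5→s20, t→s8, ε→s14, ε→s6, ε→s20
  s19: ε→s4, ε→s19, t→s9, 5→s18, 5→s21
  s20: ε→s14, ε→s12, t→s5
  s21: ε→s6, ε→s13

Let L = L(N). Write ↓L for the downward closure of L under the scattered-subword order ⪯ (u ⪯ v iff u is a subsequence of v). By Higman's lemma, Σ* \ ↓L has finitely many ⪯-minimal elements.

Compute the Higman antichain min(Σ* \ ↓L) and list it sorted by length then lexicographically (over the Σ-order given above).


min(Σ*\↓L) = [t, 55].

|Q|=22, |F|=3, |δ|=48 (23 ε).
min D↑ (3 st, q0=0, F={2}): 0:5→1,t→2 1:5→2,t→2 2:5→2,t→2 (ε-aug+det+¬).
't': |S_i|=[20, 17] end={s0,s10,s11,s12,s13,s14,s15,s16,s2,s20,s21,s3,…} rej; 1/1 del acc.
'55': N↓-sim [20, 17, 16] end={s0,s10,s11,s12,s13,s14,s15,s16,s2,s20,s21,s3,…} — reject; 2/2 deletions ∈↓L.
2 words, ⪯-incomp.


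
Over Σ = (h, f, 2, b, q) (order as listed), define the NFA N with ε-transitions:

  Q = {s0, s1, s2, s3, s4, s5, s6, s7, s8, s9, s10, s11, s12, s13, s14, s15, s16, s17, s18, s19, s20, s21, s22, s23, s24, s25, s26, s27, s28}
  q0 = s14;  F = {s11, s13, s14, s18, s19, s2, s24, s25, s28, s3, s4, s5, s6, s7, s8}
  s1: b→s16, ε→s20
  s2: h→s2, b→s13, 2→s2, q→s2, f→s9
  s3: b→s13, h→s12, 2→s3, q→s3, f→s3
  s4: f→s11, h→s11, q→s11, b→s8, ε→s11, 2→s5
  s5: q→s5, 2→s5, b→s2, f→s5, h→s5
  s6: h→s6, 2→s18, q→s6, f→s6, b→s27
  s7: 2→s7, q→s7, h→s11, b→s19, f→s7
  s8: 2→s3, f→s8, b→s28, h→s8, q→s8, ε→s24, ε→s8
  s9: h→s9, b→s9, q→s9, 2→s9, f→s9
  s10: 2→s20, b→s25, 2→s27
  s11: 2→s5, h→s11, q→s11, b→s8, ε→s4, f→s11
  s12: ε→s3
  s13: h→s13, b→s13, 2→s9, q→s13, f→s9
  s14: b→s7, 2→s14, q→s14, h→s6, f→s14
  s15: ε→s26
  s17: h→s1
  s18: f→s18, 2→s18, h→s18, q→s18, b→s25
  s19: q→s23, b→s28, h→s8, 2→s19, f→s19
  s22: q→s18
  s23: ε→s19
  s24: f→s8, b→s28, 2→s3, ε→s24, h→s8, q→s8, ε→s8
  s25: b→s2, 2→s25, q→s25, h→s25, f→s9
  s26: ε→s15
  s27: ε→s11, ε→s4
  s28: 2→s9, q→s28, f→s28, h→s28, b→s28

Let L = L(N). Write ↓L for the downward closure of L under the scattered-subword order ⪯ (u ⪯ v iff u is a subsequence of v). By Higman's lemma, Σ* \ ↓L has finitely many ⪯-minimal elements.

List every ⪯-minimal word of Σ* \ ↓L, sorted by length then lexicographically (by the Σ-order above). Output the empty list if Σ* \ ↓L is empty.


min(Σ*\↓L) = [h2bf, bbb2].

|Q|=29, |F|=15, |δ|=99 (13 ε).
min D↑ (14 st, q0=0, F={10}): 0:h→1,f→0,2→0,b→2,q→0 1:h→1,f→1,2→3,b→4,q→1 2:h→4,f→2,2→2,b→5,q→2 3:h→3,f→3,2→3,b→6,q→3 4:h→4,f→4,2→7,b→8,q→4 5:h→8,f→5,2→5,b→9,q→5 6:h→6,f→10,2→6,b→11,q→6 7:h→7,f→7,2→7,b→11,q→7 8:h→8,f→8,2→12,b→9,q→8 9:h→9,f→9,2→10,b→9,q→9 10:h→10,f→10,2→10,b→10,q→10 11:h→11,f→10,2→11,b→13,q→11 12:h→12,f→12,2→12,b→13,q→12 13:h→13,f→10,2→10,b→13,q→13 (ε-aug+det+¬).
'h2bf': |S_i|=[19, 15, 8, 4, 1] end={s9} rej; 4/4 single-dels accept.
'bbb2': N↓-sim [19, 16, 10, 3, 1] end={s9} rej; 4/4 del acc.
2 obstructions.


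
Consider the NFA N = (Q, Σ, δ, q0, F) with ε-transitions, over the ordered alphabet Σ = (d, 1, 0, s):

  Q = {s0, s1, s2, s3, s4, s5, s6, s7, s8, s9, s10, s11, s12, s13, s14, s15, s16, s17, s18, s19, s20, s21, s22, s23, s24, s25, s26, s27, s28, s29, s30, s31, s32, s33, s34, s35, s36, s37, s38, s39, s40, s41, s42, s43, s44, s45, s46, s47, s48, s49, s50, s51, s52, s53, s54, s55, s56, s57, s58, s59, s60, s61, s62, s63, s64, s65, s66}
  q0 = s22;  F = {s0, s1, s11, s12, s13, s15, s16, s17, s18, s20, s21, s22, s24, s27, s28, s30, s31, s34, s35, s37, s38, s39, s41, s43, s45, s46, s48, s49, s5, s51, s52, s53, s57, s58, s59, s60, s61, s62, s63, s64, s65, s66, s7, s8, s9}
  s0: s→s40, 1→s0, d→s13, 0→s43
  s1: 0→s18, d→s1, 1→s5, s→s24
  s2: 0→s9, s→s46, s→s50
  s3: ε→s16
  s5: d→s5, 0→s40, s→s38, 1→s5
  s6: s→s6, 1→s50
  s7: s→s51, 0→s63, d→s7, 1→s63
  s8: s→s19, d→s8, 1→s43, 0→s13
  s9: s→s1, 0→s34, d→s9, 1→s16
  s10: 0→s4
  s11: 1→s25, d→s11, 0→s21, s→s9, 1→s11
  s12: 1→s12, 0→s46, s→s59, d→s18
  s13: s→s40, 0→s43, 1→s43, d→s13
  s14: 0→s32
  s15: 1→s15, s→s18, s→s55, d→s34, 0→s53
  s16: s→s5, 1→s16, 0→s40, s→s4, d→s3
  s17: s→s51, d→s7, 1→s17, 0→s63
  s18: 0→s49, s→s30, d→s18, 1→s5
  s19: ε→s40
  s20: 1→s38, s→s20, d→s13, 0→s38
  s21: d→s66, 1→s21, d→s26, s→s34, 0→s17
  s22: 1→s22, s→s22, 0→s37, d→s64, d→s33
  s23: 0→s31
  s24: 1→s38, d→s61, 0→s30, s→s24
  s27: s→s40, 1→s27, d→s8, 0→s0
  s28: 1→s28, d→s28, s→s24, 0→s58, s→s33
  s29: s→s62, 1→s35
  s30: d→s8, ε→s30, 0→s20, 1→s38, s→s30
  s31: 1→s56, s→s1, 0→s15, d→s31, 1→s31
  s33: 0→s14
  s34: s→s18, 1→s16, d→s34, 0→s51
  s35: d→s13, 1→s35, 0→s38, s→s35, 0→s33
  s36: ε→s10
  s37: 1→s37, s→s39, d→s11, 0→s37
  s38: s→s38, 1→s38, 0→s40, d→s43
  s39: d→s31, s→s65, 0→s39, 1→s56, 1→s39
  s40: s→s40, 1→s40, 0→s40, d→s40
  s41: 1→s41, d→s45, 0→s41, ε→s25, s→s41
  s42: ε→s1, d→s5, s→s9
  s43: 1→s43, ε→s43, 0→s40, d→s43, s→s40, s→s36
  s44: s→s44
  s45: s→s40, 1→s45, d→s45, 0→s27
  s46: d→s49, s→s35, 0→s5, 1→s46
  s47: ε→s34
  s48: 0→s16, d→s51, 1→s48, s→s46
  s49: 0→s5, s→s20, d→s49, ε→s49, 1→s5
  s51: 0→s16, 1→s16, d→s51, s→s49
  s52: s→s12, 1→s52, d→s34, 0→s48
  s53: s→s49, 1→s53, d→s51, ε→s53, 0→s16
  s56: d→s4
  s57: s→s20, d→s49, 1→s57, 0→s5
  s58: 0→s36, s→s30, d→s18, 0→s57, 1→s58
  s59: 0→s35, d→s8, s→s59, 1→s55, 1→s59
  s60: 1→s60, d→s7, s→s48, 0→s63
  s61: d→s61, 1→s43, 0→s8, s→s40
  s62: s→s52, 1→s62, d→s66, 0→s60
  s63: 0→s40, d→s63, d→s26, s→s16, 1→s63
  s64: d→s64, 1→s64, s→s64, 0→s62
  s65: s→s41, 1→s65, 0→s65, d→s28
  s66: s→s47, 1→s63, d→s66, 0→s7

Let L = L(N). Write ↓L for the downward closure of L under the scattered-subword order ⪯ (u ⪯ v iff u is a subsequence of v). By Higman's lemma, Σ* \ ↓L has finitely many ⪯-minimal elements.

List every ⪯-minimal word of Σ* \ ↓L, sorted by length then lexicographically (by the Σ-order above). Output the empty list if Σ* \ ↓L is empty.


A = [d0d10, d0000, 0ds10, 0sssds].

|Q|=67, |F|=45, |δ|=222 (10 ε).
min D↑ (46 st, q0=0, F={24}): 0:d→1,1→0,0→2,s→0 1:d→1,1→1,0→3,s→1 2:d→4,1→2,0→2,s→5 3:d→6,1→3,0→7,s→8 4:d→4,1→4,0→9,s→10 5:d→11,1→5,0→5,s→12 6:d→6,1→13,0→14,s→15 7:d→14,1→7,0→13,s→16 8:d→15,1→8,0→16,s→17 9:d→6,1→9,0→18,s→15 10:d→10,1→19,0→15,s→20 11:d→11,1→11,0→21,s→20 12:d→22,1→12,0→12,s→23 13:d→13,1→13,0→24,s→19 14:d→14,1→13,0→13,s→25 15:d→15,1→19,0→25,s→26 16:d→25,1→16,0→19,s→27 17:d→26,1→17,0→27,s→28 18:d→14,1→18,0→13,s→25 19:d→19,1→19,0→24,s→29 20:d→20,1→29,0→26,s→30 21:d→15,1→21,0→31,s→26 22:d→22,1→22,0→32,s→30 23:d→33,1→23,0→23,s→23 24:d→24,1→24,0→24,s→24 25:d→25,1→19,0→19,s→34 26:d→26,1→29,0→34,s→35 27:d→34,1→27,0→29,s→36 28:d→37,1→28,0→36,s→28 29:d→29,1→29,0→24,s→38 30:d→39,1→38,0→35,s→30 31:d→25,1→31,0→19,s→34 32:d→26,1→32,0→40,s→35 33:d→33,1→33,0→41,s→24 34:d→34,1→29,0→29,s→42 35:d→37,1→38,0→42,s→35 36:d→43,1→36,0→38,s→36 37:d→37,1→44,0→43,s→24 38:d→44,1→38,0→24,s→38 39:d→39,1→44,0→37,s→24 40:d→34,1→40,0→29,s→42 41:d→37,1→41,0→45,s→24 42:d→43,1→38,0→38,s→42 43:d→43,1→44,0→44,s→24 44:d→44,1→44,0→24,s→24 45:d→43,1→45,0→44,s→24.
'd0d10': |S_i|=[59, 54, 43, 23, 11, 2] end={s4,s40} rej; 5/5 deletions ∈↓L.
'd0000': run [59, 54, 43, 27, 14, 4] end={s14,s32,s4,s40} ∉↓L; 5/5 del acc.
'0ds10': run [59, 57, 45, 27, 9, 2] end={s4,s40} rej; 5/5 deletions ∈↓L.
'0sssds': N↓-sim [59, 57, 47, 34, 24, 12, 5] end={s10,s19,s36,s4,s40} rej; 6/6 del acc.
4 minimals (antichain).


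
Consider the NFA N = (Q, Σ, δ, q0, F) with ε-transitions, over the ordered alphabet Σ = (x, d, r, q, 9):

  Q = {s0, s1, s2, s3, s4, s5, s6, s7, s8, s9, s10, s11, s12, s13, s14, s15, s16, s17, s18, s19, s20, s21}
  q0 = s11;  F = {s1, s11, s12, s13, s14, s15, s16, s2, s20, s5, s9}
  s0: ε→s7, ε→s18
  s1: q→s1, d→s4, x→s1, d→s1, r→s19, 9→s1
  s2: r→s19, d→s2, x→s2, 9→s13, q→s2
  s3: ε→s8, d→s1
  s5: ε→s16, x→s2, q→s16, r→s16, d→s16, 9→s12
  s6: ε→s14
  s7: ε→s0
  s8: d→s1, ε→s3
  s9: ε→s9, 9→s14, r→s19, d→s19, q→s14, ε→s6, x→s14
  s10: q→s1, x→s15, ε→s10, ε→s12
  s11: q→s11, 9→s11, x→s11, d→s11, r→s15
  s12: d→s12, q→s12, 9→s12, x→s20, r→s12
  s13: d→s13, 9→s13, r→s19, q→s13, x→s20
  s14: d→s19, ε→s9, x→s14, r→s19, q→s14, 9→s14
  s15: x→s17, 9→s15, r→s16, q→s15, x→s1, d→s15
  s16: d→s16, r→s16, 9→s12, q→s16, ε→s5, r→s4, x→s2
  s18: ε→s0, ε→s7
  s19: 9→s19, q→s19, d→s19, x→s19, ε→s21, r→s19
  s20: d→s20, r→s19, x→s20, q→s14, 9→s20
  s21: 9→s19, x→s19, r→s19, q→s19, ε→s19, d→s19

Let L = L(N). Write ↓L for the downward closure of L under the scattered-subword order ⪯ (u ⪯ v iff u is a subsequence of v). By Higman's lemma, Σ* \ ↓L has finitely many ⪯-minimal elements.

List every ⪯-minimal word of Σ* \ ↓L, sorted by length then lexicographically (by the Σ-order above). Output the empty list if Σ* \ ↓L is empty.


Antichain: [rxr, rr9xqd].

|Q|=22, |F|=11, |δ|=89 (17 ε).
min D↑ (10 st, q0=0, F={4}): 0:x→0,d→0,r→1,q→0,9→0 1:x→2,d→1,r→3,q→1,9→1 2:x→2,d→2,r→4,q→2,9→2 3:x→5,d→3,r→3,q→3,9→6 4:x→4,d→4,r→4,q→4,9→4 5:x→5,d→5,r→4,q→5,9→7 6:x→8,d→6,r→6,q→6,9→6 7:x→8,d→7,r→4,q→7,9→7 8:x→8,d→8,r→4,q→9,9→8 9:x→9,d→4,r→4,q→9,9→9.
'rxr': N↓-sim [16, 15, 11, 2] end={s19,s21} ∉↓L; 3/3 single-dels accept.
'rr9xqd': |S_i|=[16, 15, 12, 8, 6, 5, 2] end={s19,s21} — reject; 6/6 deletions ∈↓L.
2 obstructions.


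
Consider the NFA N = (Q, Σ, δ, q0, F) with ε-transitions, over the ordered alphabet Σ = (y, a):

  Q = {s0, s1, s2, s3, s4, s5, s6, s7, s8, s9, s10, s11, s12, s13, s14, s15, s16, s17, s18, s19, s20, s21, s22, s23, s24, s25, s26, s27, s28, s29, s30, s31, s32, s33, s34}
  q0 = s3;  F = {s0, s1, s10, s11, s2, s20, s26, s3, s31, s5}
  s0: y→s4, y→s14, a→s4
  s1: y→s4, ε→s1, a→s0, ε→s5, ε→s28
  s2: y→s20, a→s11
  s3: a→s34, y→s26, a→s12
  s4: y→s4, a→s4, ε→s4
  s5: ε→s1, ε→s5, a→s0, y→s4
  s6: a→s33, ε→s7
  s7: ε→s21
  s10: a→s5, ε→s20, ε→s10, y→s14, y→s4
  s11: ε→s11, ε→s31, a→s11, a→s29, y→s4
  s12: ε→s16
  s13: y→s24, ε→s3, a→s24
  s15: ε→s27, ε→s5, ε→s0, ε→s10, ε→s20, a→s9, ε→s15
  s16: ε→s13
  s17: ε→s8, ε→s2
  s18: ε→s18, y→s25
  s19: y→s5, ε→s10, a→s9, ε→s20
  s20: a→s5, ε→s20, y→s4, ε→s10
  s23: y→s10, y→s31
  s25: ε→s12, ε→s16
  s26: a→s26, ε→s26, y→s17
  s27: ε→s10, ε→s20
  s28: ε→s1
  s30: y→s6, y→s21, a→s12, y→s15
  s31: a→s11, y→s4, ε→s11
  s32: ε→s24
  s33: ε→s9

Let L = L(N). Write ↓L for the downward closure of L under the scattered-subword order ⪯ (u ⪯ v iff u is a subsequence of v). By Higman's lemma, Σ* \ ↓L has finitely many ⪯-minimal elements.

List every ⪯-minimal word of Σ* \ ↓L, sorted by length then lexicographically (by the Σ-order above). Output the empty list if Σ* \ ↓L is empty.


|Q|=35, |F|=10, |δ|=76 (37 ε).
min D↑ (8 st, q0=0, F={5}): 0:y→1,a→0 1:y→2,a→1 2:y→3,a→4 3:y→5,a→6 4:y→5,a→4 5:y→5,a→5 6:y→5,a→7 7:y→5,a→5 (ε-aug+det+¬).
'yyyy': run [21, 16, 14, 8, 2] end={s14,s4} rej; 4/4 deletions ∈↓L.
'yyay': |S_i|=[21, 16, 14, 9, 2] end={s14,s4} — reject; 4/4 del acc.
'yyyaaa': run [21, 16, 14, 8, 6, 3, 1] end={s4} rej; 6/6 single-dels accept.
3 words, ⪯-incomp.

min(Σ*\↓L) = [yyyy, yyay, yyyaaa].


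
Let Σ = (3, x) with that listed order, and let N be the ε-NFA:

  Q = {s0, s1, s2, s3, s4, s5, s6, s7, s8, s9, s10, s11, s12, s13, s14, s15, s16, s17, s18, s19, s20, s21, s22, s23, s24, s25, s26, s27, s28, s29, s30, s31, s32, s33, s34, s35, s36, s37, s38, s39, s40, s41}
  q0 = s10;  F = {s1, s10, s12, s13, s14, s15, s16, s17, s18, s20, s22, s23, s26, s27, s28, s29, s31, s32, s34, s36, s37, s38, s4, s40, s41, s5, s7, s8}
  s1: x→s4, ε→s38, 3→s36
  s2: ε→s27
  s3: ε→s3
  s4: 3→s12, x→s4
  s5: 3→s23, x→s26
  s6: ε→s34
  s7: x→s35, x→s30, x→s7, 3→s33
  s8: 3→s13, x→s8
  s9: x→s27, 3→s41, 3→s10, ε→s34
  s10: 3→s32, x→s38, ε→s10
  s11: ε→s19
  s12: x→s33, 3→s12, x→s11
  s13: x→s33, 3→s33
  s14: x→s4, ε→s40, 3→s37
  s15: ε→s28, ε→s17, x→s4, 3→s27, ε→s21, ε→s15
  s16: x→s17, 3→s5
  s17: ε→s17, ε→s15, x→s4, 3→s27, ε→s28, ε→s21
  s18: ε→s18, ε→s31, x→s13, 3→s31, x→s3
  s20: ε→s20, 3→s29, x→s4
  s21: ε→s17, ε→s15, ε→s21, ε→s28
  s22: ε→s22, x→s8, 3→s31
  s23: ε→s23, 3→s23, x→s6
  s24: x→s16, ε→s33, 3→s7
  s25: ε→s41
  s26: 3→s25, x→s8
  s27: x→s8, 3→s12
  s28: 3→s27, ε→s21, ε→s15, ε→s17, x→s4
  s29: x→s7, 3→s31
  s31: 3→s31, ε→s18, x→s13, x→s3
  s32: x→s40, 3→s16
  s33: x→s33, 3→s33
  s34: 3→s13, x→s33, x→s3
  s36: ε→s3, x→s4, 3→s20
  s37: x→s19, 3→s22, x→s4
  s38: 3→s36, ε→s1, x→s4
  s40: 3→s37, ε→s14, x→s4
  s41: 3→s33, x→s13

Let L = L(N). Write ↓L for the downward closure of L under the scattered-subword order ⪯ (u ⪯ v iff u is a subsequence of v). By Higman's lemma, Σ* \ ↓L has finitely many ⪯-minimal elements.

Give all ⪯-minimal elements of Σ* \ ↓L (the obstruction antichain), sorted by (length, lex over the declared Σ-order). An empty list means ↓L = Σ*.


Antichain: [xx3x, 3333xx, 333x33, 33x33x, x333x3].

|Q|=42, |F|=28, |δ|=104 (34 ε).
min D↑ (24 st, q0=0, F={17}): 0:3→1,x→2 1:3→3,x→4 2:3→5,x→6 3:3→7,x→8 4:3→9,x→6 5:3→10,x→6 6:3→11,x→6 7:3→12,x→13 8:3→14,x→6 9:3→15,x→6 10:3→16,x→6 11:3→11,x→17 12:3→12,x→18 13:3→19,x→20 14:3→11,x→20 15:3→21,x→20 16:3→21,x→22 17:3→17,x→17 18:3→23,x→17 19:3→17,x→23 20:3→23,x→20 21:3→21,x→23 22:3→17,x→22 23:3→17,x→17 (ε-aug+det+¬).
'xx3x': N↓-sim [37, 32, 11, 5, 3] end={s11,s19,s33} — reject; 4/4 del acc.
'3333xx': N↓-sim [37, 34, 30, 22, 13, 7, 2] end={s3,s33} ∉↓L; 6/6 deletions ∈↓L.
'333x33': N↓-sim [37, 34, 30, 22, 14, 4, 1] end={s33} — reject; 6/6 deletions ∈↓L.
'33x33x': run [37, 34, 30, 21, 9, 5, 3] end={s11,s19,s33} ∉↓L; 6/6 deletions ∈↓L.
'x333x3': N↓-sim [37, 32, 21, 16, 12, 8, 1] end={s33} rej; 6/6 deletions ∈↓L.
5 words, ⪯-incomp.


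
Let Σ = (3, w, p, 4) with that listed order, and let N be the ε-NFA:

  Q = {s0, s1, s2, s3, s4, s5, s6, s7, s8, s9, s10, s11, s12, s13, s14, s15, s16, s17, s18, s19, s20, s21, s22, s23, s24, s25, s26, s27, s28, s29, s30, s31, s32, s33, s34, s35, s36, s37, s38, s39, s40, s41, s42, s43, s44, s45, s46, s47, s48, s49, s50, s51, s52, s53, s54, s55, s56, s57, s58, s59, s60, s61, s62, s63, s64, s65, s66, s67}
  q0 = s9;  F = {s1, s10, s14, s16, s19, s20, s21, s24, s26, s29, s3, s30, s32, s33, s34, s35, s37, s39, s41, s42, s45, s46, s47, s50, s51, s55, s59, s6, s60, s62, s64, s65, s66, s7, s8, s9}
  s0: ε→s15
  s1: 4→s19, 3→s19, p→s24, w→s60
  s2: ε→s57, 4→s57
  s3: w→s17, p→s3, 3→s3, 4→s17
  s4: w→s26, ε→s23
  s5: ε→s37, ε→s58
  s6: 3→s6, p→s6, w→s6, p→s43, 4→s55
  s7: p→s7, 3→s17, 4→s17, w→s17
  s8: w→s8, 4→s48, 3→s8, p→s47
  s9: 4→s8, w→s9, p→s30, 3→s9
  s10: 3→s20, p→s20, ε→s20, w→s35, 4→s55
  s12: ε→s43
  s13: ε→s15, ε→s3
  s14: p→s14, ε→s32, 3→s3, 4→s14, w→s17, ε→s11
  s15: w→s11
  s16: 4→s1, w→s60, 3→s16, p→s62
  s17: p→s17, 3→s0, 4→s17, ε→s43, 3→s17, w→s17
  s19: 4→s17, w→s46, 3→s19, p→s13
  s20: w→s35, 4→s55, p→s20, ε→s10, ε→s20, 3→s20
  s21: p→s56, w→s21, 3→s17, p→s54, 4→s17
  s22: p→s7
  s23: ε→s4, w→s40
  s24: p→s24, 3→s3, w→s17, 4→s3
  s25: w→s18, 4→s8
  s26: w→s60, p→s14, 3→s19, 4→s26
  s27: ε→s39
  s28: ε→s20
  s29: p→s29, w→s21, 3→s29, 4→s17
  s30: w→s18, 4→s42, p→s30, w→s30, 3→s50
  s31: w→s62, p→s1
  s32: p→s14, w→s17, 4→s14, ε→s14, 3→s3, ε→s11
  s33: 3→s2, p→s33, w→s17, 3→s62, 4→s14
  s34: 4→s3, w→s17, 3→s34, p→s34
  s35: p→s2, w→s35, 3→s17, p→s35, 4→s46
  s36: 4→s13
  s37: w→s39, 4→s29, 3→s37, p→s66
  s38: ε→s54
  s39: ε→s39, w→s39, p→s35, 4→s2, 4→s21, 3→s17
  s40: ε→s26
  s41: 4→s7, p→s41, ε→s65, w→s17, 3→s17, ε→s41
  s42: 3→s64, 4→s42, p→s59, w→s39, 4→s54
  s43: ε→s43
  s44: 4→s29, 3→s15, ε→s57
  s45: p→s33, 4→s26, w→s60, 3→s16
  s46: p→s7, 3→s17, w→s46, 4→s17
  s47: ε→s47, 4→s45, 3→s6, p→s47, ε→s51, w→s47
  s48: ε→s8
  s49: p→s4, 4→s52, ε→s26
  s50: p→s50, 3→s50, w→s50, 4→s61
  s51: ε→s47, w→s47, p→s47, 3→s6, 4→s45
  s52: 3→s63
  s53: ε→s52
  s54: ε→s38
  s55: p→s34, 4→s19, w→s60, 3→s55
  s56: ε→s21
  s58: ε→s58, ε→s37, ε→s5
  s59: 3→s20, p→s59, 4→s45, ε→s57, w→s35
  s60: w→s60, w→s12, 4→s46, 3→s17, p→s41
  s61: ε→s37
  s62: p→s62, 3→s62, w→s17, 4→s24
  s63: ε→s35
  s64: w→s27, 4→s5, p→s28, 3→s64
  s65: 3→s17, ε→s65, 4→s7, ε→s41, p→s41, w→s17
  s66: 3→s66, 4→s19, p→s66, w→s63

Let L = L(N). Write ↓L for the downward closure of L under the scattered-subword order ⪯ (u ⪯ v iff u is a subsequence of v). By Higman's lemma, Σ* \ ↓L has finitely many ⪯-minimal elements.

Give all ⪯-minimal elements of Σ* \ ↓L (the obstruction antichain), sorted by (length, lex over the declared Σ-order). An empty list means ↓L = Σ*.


|Q|=68, |F|=36, |δ|=214 (42 ε).
min D↑ (33 st, q0=0, F={15}): 0:3→0,w→0,p→1,4→2 1:3→3,w→1,p→1,4→4 2:3→2,w→2,p→5,4→2 3:3→3,w→3,p→3,4→6 4:3→7,w→8,p→9,4→4 5:3→10,w→5,p→5,4→11 6:3→6,w→8,p→12,4→13 7:3→7,w→8,p→14,4→6 8:3→15,w→8,p→16,4→17 9:3→14,w→16,p→9,4→11 10:3→10,w→10,p→10,4→18 11:3→19,w→20,p→21,4→22 12:3→12,w→16,p→12,4→23 13:3→13,w→17,p→13,4→15 14:3→14,w→16,p→14,4→18 15:3→15,w→15,p→15,4→15 16:3→15,w→16,p→16,4→24 17:3→15,w→17,p→17,4→15 18:3→18,w→20,p→25,4→23 19:3→19,w→20,p→26,4→27 20:3→15,w→20,p→28,4→24 21:3→26,w→15,p→21,4→29 22:3→23,w→20,p→29,4→22 23:3→23,w→24,p→30,4→15 24:3→15,w→24,p→31,4→15 25:3→25,w→15,p→25,4→30 26:3→26,w→15,p→26,4→32 27:3→23,w→20,p→32,4→23 28:3→15,w→15,p→28,4→31 29:3→30,w→15,p→29,4→29 30:3→30,w→15,p→30,4→15 31:3→15,w→15,p→31,4→15 32:3→30,w→15,p→32,4→30.
'p4w3': run [56, 53, 47, 21, 5] end={s0,s11,s15,s17,s43} ∉↓L; 4/4 del acc.
'p3444': N↓-sim [56, 53, 42, 33, 17, 6] end={s0,s11,s15,s17,s43,s57} ∉↓L; 5/5 deletions ∈↓L.
'p4w44': |S_i|=[56, 53, 47, 21, 13, 6] end={s0,s11,s15,s17,s43,s57} ∉↓L; 5/5 single-dels accept.
'4p4pw': |S_i|=[56, 52, 42, 27, 18, 5] end={s0,s11,s15,s17,s43} ∉↓L; 5/5 single-dels accept.
'4p4434': |S_i|=[56, 52, 42, 27, 20, 10, 5] end={s0,s11,s15,s17,s43} ∉↓L; 6/6 deletions ∈↓L.
5 words, ⪯-incomp.

min(Σ*\↓L) = [p4w3, p3444, p4w44, 4p4pw, 4p4434].


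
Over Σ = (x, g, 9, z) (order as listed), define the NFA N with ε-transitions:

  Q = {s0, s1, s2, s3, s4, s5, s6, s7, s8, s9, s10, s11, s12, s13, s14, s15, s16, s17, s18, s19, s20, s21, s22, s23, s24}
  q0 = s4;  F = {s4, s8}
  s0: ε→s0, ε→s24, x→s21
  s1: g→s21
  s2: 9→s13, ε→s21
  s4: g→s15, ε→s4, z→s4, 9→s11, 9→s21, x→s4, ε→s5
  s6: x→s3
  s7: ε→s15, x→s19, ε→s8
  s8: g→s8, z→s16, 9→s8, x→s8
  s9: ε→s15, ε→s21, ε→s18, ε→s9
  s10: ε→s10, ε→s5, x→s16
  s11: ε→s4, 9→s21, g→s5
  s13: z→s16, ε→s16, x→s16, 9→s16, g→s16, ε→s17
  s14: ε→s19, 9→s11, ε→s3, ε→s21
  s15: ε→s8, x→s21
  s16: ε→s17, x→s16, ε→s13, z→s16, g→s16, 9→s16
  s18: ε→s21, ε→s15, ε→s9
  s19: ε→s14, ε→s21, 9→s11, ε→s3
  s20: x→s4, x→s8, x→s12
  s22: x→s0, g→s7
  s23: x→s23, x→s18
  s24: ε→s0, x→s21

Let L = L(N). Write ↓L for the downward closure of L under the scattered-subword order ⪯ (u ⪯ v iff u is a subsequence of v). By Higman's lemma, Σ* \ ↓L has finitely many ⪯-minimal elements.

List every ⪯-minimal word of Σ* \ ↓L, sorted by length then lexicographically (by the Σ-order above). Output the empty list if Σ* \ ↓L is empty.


|Q|=25, |F|=2, |δ|=65 (29 ε).
min D↑ (3 st, q0=0, F={2}): 0:x→0,g→1,9→0,z→0 1:x→1,g→1,9→1,z→2 2:x→2,g→2,9→2,z→2 [Hopcroft].
'gz': N↓-sim [9, 7, 3] end={s13,s16,s17} ∉↓L; 2/2 del acc.
1 words, ⪯-incomp.

min(Σ*\↓L) = [gz].


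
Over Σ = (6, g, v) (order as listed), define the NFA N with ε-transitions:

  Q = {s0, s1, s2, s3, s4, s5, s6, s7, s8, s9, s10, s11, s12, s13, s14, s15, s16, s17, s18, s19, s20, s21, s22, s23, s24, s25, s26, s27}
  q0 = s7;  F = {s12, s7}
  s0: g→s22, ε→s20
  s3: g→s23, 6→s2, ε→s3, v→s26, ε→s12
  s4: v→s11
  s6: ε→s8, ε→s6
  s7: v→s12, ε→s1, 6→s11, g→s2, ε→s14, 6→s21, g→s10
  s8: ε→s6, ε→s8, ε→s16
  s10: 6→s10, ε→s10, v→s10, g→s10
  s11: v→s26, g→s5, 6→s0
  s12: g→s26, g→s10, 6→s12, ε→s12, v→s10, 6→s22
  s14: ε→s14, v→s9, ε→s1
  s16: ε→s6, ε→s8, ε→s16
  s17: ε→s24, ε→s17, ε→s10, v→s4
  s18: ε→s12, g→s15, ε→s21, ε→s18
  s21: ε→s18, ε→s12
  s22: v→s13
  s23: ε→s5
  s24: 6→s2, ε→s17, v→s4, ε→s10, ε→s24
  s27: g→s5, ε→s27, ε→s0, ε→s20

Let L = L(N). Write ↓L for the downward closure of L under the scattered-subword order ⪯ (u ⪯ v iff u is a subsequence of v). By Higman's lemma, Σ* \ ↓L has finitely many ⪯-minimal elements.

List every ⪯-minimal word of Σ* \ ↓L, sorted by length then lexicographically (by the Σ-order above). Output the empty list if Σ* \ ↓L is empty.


|Q|=28, |F|=2, |δ|=60 (32 ε).
min D↑ (3 st, q0=0, F={2}): 0:6→1,g→2,v→1 1:6→1,g→2,v→2 2:6→2,g→2,v→2.
'g': run [17, 7] end={s10,s13,s15,s2,s22,s26,s5} rej; 1/1 del acc.
'6v': N↓-sim [17, 12, 3] end={s10,s13,s26} rej; 2/2 deletions ∈↓L.
'vv': |S_i|=[17, 6, 2] end={s10,s13} — reject; 2/2 del acc.
3 obstructions.

min(Σ*\↓L) = [g, 6v, vv].


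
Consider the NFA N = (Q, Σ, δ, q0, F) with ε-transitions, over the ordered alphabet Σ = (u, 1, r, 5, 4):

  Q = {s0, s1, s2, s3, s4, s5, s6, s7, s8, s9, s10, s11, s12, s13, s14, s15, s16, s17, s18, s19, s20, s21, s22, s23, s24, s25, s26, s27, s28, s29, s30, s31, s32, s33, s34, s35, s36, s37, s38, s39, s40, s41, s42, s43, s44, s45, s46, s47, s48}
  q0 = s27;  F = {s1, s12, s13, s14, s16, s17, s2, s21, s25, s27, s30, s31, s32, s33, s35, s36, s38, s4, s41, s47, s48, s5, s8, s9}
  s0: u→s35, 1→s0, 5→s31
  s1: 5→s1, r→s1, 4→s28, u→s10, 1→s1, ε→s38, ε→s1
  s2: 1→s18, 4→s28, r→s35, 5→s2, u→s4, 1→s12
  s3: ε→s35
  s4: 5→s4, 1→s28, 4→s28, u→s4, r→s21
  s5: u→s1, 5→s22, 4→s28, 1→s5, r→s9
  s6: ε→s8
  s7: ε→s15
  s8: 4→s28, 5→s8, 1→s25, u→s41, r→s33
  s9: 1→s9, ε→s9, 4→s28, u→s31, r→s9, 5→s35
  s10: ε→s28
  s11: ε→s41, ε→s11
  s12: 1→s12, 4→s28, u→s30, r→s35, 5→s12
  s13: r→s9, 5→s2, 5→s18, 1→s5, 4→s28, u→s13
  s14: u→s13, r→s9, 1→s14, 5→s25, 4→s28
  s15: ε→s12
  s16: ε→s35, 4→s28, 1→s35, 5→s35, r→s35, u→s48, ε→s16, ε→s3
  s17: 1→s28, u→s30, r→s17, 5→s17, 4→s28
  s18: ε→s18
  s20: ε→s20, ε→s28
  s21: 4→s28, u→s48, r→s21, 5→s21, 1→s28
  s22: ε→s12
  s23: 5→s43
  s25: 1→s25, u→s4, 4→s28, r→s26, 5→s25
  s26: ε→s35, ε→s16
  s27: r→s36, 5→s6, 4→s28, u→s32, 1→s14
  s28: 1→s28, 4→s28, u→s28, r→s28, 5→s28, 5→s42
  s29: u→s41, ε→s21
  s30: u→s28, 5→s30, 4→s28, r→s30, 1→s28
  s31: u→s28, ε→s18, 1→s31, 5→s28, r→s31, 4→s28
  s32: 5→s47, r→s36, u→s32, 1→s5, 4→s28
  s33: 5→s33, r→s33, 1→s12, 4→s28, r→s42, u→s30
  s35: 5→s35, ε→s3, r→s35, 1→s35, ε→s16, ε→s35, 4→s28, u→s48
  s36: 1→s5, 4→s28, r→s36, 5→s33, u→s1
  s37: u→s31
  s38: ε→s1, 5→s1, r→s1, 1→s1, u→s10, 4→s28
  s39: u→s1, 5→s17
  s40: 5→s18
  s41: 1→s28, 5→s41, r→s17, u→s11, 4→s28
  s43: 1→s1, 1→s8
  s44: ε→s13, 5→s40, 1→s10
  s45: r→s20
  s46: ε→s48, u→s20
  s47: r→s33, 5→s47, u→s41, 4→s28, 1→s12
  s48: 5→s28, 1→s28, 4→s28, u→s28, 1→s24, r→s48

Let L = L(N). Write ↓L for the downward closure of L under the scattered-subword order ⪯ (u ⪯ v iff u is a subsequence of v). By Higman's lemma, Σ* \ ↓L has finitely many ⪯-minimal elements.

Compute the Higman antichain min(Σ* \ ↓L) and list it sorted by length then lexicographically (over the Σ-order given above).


A = [4, ruu, 5u1, u1uu, 1ru5].

|Q|=49, |F|=24, |δ|=172 (27 ε).
min D↑ (23 st, q0=0, F={5}): 0:u→1,1→2,r→3,5→4,4→5 1:u→1,1→6,r→3,5→7,4→5 2:u→8,1→2,r→9,5→10,4→5 3:u→11,1→6,r→3,5→12,4→5 4:u→13,1→10,r→12,5→4,4→5 5:u→5,1→5,r→5,5→5,4→5 6:u→11,1→6,r→9,5→14,4→5 7:u→13,1→14,r→12,5→7,4→5 8:u→8,1→6,r→9,5→15,4→5 9:u→16,1→9,r→9,5→17,4→5 10:u→18,1→10,r→17,5→10,4→5 11:u→5,1→11,r→11,5→11,4→5 12:u→19,1→14,r→12,5→12,4→5 13:u→13,1→5,r→20,5→13,4→5 14:u→19,1→14,r→17,5→14,4→5 15:u→18,1→14,r→17,5→15,4→5 16:u→5,1→16,r→16,5→5,4→5 17:u→21,1→17,r→17,5→17,4→5 18:u→18,1→5,r→22,5→18,4→5 19:u→5,1→5,r→19,5→19,4→5 20:u→19,1→5,r→20,5→20,4→5 21:u→5,1→5,r→21,5→5,4→5 22:u→21,1→5,r→22,5→22,4→5 [Hopcroft].
'4': N↓-sim [34, 2] end={s28,s42} ∉↓L; 1/1 single-dels accept.
'ruu': N↓-sim [34, 22, 10, 3] end={s10,s28,s42} rej; 3/3 del acc.
'5u1': N↓-sim [34, 26, 11, 3] end={s24,s28,s42} — reject; 3/3 del acc.
'u1uu': |S_i|=[34, 28, 17, 10, 3] end={s10,s28,s42} rej; 4/4 del acc.
'1ru5': |S_i|=[34, 24, 16, 7, 2] end={s28,s42} rej; 4/4 single-dels accept.
5 words, ⪯-incomp.


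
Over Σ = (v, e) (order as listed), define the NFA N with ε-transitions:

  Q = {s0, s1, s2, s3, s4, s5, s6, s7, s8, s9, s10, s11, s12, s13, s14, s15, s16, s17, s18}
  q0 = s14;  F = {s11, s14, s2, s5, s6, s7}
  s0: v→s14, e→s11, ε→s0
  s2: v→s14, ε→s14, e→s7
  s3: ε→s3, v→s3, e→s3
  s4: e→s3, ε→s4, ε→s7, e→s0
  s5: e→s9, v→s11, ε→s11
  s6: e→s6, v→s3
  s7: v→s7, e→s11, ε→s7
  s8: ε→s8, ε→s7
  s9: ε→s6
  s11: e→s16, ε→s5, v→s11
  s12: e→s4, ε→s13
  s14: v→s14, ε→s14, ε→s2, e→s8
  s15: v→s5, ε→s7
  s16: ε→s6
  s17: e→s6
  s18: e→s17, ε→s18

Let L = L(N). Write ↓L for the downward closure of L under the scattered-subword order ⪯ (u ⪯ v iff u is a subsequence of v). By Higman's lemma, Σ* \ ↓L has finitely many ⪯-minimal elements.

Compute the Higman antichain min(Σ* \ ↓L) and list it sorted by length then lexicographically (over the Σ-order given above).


|Q|=19, |F|=6, |δ|=39 (17 ε).
min D↑ (5 st, q0=0, F={4}): 0:v→0,e→1 1:v→1,e→2 2:v→2,e→3 3:v→4,e→3 4:v→4,e→4 [Hopcroft].
'eeev': N↓-sim [10, 8, 6, 4, 1] end={s3} ∉↓L; 4/4 single-dels accept.
1 obstructions.

Antichain: [eeev].


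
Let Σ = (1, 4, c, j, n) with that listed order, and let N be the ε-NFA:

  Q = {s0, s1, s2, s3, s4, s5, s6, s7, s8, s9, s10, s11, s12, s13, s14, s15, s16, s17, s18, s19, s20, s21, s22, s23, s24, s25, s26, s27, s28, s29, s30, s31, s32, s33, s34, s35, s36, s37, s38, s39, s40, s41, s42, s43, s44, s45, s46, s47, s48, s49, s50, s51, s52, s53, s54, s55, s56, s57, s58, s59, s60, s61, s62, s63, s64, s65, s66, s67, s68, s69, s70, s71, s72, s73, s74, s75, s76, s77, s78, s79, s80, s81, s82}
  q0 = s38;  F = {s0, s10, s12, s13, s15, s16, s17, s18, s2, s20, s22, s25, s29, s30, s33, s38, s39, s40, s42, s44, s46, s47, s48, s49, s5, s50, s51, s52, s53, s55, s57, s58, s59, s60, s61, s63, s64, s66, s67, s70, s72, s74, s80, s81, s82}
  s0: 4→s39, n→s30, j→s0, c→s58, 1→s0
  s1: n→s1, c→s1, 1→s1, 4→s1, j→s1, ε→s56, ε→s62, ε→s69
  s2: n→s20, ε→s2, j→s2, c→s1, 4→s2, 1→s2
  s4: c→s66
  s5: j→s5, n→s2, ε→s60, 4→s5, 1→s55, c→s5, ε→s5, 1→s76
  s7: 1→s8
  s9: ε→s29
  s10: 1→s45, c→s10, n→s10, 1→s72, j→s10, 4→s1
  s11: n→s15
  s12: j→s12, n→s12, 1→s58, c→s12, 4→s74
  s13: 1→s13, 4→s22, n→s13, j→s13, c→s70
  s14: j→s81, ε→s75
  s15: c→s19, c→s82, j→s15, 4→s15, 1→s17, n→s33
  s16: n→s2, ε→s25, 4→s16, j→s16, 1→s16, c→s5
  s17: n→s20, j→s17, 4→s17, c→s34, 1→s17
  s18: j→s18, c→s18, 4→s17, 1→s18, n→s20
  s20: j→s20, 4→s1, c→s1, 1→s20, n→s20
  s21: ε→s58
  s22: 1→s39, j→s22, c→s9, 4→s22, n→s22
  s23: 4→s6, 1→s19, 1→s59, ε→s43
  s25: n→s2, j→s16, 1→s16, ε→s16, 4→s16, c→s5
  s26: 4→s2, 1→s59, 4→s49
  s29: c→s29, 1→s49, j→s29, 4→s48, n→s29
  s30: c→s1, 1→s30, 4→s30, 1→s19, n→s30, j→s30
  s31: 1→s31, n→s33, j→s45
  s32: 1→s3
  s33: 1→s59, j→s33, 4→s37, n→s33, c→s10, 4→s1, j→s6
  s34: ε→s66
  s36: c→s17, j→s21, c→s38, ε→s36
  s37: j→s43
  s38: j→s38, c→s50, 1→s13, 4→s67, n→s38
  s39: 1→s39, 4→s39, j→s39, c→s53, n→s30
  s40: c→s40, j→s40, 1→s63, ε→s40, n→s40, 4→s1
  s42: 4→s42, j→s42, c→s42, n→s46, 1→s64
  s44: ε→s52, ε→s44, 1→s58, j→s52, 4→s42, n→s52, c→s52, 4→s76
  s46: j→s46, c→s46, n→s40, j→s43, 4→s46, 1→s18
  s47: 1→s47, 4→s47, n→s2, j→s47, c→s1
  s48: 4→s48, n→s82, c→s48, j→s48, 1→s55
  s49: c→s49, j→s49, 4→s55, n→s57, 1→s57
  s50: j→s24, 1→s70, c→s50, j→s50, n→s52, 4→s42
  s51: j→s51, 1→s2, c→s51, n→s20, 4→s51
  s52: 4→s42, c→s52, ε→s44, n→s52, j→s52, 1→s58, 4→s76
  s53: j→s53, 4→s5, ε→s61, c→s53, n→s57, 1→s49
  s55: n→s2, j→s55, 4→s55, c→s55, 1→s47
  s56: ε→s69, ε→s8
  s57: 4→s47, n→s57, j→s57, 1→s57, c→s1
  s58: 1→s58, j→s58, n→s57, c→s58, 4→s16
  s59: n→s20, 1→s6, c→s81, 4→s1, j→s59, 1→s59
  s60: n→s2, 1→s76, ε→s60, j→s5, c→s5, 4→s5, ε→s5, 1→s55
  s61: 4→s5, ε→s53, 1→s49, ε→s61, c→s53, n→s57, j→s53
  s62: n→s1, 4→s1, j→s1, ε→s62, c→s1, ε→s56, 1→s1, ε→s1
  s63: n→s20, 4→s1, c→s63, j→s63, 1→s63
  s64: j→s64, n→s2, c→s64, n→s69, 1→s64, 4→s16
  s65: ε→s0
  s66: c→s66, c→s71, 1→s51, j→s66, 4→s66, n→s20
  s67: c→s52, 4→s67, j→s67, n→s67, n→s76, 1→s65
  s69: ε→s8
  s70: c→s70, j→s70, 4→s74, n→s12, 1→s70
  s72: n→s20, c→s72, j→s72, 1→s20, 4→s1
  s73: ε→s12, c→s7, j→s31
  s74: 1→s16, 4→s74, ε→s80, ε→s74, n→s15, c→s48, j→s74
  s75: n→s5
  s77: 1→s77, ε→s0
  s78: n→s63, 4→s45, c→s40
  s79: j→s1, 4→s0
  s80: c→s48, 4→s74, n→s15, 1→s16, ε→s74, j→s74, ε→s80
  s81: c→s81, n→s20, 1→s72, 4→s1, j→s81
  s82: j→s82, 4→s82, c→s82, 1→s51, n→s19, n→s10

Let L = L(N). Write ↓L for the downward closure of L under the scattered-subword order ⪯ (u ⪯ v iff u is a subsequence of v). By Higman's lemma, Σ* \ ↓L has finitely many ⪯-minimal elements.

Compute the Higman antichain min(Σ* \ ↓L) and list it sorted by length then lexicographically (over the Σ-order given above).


min(Σ*\↓L) = [41nc, c4nn4, cn1nc, 14c11c].

|Q|=83, |F|=45, |δ|=314 (36 ε).
min D↑ (41 st, q0=0, F={23}): 0:1→1,4→2,c→3,j→0,n→0 1:1→1,4→4,c→5,j→1,n→1 2:1→6,4→2,c→7,j→2,n→2 3:1→5,4→8,c→3,j→3,n→7 4:1→9,4→4,c→10,j→4,n→4 5:1→5,4→11,c→5,j→5,n→12 6:1→6,4→9,c→13,j→6,n→14 7:1→13,4→8,c→7,j→7,n→7 8:1→15,4→8,c→8,j→8,n→16 9:1→9,4→9,c→17,j→9,n→14 10:1→18,4→19,c→10,j→10,n→10 11:1→20,4→11,c→19,j→11,n→21 12:1→13,4→11,c→12,j→12,n→12 13:1→13,4→20,c→13,j→13,n→22 14:1→14,4→14,c→23,j→14,n→14 15:1→15,4→20,c→15,j→15,n→24 16:1→25,4→16,c→16,j→16,n→26 17:1→18,4→27,c→17,j→17,n→22 18:1→22,4→28,c→18,j→18,n→22 19:1→28,4→19,c→19,j→19,n→29 20:1→20,4→20,c→27,j→20,n→24 21:1→30,4→21,c→29,j→21,n→31 22:1→22,4→32,c→23,j→22,n→22 23:1→23,4→23,c→23,j→23,n→23 24:1→24,4→24,c→23,j→24,n→33 25:1→25,4→30,c→25,j→25,n→33 26:1→34,4→23,c→26,j→26,n→26 27:1→28,4→27,c→27,j→27,n→24 28:1→32,4→28,c→28,j→28,n→24 29:1→35,4→29,c→29,j→29,n→36 30:1→30,4→30,c→37,j→30,n→33 31:1→38,4→23,c→36,j→31,n→31 32:1→32,4→32,c→23,j→32,n→24 33:1→33,4→23,c→23,j→33,n→33 34:1→34,4→23,c→34,j→34,n→33 35:1→24,4→35,c→35,j→35,n→33 36:1→39,4→23,c→36,j→36,n→36 37:1→35,4→37,c→37,j→37,n→33 38:1→38,4→23,c→40,j→38,n→33 39:1→33,4→23,c→39,j→39,n→33 40:1→39,4→23,c→40,j→40,n→33 [Hopcroft].
'41nc': |S_i|=[61, 55, 37, 11, 5] end={s1,s56,s62,s69,s8} — reject; 4/4 single-dels accept.
'c4nn4': N↓-sim [61, 53, 40, 28, 18, 7] end={s1,s37,s43,s56,s62,s69,s8} rej; 5/5 del acc.
'cn1nc': N↓-sim [61, 53, 47, 30, 9, 5] end={s1,s56,s62,s69,s8} rej; 5/5 deletions ∈↓L.
'14c11c': |S_i|=[61, 52, 43, 29, 15, 9, 5] end={s1,s56,s62,s69,s8} — reject; 6/6 deletions ∈↓L.
4 obstructions.


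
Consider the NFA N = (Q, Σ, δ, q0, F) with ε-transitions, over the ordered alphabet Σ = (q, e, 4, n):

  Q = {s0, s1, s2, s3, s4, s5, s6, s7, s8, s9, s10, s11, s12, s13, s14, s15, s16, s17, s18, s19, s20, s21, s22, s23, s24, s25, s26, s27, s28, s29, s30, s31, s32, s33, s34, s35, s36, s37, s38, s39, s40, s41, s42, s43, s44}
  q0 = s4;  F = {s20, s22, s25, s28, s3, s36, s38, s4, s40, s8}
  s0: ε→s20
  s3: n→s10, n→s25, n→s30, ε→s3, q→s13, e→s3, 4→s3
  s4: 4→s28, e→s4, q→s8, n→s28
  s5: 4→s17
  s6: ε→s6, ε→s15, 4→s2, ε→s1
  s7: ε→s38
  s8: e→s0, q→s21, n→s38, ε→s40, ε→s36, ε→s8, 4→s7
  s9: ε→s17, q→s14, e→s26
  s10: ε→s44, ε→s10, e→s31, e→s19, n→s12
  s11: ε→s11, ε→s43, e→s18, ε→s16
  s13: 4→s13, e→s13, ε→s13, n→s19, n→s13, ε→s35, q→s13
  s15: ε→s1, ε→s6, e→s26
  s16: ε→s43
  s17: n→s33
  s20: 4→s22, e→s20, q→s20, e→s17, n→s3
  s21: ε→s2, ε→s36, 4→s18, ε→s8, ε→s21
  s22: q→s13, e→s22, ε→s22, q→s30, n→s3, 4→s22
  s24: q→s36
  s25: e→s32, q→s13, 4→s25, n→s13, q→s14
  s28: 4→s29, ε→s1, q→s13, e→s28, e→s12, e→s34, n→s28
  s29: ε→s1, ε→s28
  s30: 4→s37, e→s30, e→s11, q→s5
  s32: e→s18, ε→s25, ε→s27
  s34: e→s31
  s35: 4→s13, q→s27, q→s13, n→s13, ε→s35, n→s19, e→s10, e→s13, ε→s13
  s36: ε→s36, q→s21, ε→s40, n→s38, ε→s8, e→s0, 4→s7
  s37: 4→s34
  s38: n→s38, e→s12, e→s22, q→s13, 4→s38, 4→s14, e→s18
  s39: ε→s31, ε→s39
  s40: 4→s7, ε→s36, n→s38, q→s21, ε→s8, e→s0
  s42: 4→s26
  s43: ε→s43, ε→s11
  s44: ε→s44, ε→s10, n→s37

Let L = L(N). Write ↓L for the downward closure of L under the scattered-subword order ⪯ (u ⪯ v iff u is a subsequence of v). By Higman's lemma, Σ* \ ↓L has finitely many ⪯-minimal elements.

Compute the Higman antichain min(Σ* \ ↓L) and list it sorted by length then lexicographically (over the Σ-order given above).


|Q|=45, |F|=10, |δ|=126 (43 ε).
min D↑ (9 st, q0=0, F={5}): 0:q→1,e→0,4→2,n→2 1:q→1,e→3,4→4,n→4 2:q→5,e→2,4→2,n→2 3:q→3,e→3,4→6,n→7 4:q→5,e→6,4→4,n→4 5:q→5,e→5,4→5,n→5 6:q→5,e→6,4→6,n→7 7:q→5,e→7,4→7,n→8 8:q→5,e→8,4→8,n→5.
'4q': run [36, 28, 19] end={s10,s11,s12,s13,s14,s16,s17,s18,s19,s27,s30,s31,…} rej; 2/2 deletions ∈↓L.
'nq': run [36, 27, 19] end={s10,s11,s12,s13,s14,s16,s17,s18,s19,s27,s30,s31,…} ∉↓L; 2/2 single-dels accept.
'qennn': run [36, 32, 25, 22, 21, 11] end={s10,s12,s13,s19,s27,s31,s33,s34,s35,s37,s44} — reject; 5/5 single-dels accept.
3 obstructions.

A = [4q, nq, qennn].


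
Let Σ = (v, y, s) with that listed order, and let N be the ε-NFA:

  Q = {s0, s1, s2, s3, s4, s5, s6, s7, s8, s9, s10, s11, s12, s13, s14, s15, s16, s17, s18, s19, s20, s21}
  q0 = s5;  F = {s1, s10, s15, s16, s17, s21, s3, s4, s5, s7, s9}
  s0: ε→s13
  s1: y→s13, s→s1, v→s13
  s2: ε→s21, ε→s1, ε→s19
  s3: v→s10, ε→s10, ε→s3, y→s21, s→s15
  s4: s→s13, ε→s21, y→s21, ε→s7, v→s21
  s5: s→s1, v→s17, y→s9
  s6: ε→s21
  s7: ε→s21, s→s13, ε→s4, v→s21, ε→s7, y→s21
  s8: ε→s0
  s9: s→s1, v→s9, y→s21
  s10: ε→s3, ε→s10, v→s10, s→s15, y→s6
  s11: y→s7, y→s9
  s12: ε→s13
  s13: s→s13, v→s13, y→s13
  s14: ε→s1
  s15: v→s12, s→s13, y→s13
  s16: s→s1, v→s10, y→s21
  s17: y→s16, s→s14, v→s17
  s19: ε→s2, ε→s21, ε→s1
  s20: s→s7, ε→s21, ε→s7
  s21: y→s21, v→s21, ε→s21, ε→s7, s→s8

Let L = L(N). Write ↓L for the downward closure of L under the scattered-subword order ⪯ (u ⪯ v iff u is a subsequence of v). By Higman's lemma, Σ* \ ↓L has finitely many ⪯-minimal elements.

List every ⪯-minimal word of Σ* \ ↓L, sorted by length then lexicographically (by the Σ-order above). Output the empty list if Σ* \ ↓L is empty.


min(Σ*\↓L) = [sv, sy, yys, vyvss].

|Q|=22, |F|=11, |δ|=63 (24 ε).
min D↑ (9 st, q0=0, F={6}): 0:v→1,y→2,s→3 1:v→1,y→4,s→3 2:v→2,y→5,s→3 3:v→6,y→6,s→3 4:v→7,y→5,s→3 5:v→5,y→5,s→6 6:v→6,y→6,s→6 7:v→7,y→5,s→8 8:v→6,y→6,s→6 (ε-aug+det+¬).
'sv': run [17, 7, 2] end={s12,s13} ∉↓L; 2/2 single-dels accept.
'sy': run [17, 7, 1] end={s13} rej; 2/2 del acc.
'yys': run [17, 14, 7, 3] end={s0,s13,s8} rej; 3/3 deletions ∈↓L.
'vyvss': |S_i|=[17, 16, 13, 11, 5, 1] end={s13} ∉↓L; 5/5 deletions ∈↓L.
4 words, ⪯-incomp.
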